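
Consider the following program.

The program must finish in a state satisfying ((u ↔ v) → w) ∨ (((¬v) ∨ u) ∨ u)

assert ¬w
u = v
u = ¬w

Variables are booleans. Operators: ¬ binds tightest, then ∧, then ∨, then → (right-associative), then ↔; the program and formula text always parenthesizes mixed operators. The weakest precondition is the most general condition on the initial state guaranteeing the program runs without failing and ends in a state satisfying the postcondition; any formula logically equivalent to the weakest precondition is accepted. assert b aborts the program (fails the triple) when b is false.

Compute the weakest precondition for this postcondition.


Working backward. After the program, the postcondition ((u ↔ v) → w) ∨ (((¬v) ∨ u) ∨ u) must hold; in canonical form it is ((u ↔ v) → w) ∨ (¬v) ∨ u.
Before u := ¬w: (((¬w) ↔ v) → w) ∨ (¬v) ∨ (¬w)
Before u := v: (((¬w) ↔ v) → w) ∨ (¬v) ∨ (¬w)
Before assert ¬w: (¬w) ∧ ((((¬w) ↔ v) → w) ∨ (¬v) ∨ (¬w))
Answer: WP = (¬w) ∧ ((((¬w) ↔ v) → w) ∨ (¬v) ∨ (¬w))


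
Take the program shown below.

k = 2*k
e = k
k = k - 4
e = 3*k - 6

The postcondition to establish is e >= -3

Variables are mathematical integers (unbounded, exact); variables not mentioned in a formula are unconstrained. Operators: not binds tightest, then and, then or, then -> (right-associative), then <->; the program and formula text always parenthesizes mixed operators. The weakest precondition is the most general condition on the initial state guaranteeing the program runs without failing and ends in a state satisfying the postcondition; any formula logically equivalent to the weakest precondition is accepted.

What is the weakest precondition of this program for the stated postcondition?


Working backward. After the program, e >= -3 must hold.
Before e := 3*k - 6: 3*k >= 3
Before k := k - 4: 3*k >= 15
Before e := k: 3*k >= 15
Before k := 2*k: 6*k >= 15
Answer: WP = 6*k >= 15


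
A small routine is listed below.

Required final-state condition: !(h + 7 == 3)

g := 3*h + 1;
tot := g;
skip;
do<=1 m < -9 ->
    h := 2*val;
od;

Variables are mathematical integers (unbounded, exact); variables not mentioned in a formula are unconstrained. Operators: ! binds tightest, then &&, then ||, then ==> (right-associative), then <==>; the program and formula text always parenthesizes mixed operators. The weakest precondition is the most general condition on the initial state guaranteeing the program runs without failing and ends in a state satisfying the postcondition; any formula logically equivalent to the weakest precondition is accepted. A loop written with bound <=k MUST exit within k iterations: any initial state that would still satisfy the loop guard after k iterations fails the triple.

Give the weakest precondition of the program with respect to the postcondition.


Working backward. After the program, the postcondition !(h + 7 == 3) must hold; in canonical form it is !(h == -4).
Before the loop (bound <=1), unroll the exhaustion recursion (WP_0 = exit-now case; WP_j = one more guarded iteration, up to j = 1):
  WP_0: (!(m < -9)) && (!(h == -4))
  WP_1: (m < -9 ==> ((!(m < -9)) && (!(2*val == -4)))) && ((!(m < -9)) ==> (!(h == -4)))
So before the loop: (m < -9 ==> ((!(m < -9)) && (!(2*val == -4)))) && ((!(m < -9)) ==> (!(h == -4)))
Before skip: (m < -9 ==> ((!(m < -9)) && (!(2*val == -4)))) && ((!(m < -9)) ==> (!(h == -4)))
Before tot := g: (m < -9 ==> ((!(m < -9)) && (!(2*val == -4)))) && ((!(m < -9)) ==> (!(h == -4)))
Before g := 3*h + 1: (m < -9 ==> ((!(m < -9)) && (!(2*val == -4)))) && ((!(m < -9)) ==> (!(h == -4)))
Answer: WP = (m < -9 ==> ((!(m < -9)) && (!(2*val == -4)))) && ((!(m < -9)) ==> (!(h == -4)))


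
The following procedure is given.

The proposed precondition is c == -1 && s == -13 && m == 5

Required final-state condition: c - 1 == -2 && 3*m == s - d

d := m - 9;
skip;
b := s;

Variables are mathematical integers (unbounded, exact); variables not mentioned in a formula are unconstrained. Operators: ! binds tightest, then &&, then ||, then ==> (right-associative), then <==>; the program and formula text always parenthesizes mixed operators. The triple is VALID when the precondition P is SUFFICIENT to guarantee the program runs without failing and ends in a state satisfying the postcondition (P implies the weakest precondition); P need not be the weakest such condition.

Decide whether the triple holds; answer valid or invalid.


Working backward. After the program, the postcondition c - 1 == -2 && 3*m == s - d must hold; in canonical form it is c == -1 && d + 3*m == s.
Before b := s: c == -1 && d + 3*m == s
Before skip: c == -1 && d + 3*m == s
Before d := m - 9: c == -1 && 4*m == s + 9
The weakest precondition is c == -1 && 4*m == s + 9.
Check whether c == -1 && s == -13 && m == 5 implies it.
Countermodel: at the initial state c = -1, m = 5, s = -13, the precondition holds but the weakest precondition fails.
Answer: invalid


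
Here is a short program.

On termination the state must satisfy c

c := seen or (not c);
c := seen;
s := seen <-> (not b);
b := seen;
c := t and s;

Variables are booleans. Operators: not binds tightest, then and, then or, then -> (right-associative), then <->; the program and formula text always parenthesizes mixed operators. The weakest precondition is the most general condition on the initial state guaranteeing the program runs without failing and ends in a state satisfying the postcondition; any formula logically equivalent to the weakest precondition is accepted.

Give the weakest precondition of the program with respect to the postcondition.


Working backward. After the program, c must hold.
Before c := t and s: t and s
Before b := seen: t and s
Before s := seen <-> (not b): t and (seen <-> (not b))
Before c := seen: t and (seen <-> (not b))
Before c := seen or (not c): t and (seen <-> (not b))
Answer: WP = t and (seen <-> (not b))


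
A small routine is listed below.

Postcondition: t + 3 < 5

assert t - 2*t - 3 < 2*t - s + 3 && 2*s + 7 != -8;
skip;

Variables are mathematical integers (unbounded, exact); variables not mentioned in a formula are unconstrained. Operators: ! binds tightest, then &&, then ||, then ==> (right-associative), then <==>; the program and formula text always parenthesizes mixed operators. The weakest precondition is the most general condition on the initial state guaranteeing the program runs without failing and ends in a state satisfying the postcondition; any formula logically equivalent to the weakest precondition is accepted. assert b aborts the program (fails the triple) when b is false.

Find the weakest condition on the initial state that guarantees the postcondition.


Working backward. After the program, the postcondition t + 3 < 5 must hold; in canonical form it is t < 2.
Before skip: t < 2
Before assert t - 2*t - 3 < 2*t - s + 3 && 2*s + 7 != -8: s < 3*t + 6 && 2*s != -15 && t < 2
Answer: WP = s < 3*t + 6 && 2*s != -15 && t < 2


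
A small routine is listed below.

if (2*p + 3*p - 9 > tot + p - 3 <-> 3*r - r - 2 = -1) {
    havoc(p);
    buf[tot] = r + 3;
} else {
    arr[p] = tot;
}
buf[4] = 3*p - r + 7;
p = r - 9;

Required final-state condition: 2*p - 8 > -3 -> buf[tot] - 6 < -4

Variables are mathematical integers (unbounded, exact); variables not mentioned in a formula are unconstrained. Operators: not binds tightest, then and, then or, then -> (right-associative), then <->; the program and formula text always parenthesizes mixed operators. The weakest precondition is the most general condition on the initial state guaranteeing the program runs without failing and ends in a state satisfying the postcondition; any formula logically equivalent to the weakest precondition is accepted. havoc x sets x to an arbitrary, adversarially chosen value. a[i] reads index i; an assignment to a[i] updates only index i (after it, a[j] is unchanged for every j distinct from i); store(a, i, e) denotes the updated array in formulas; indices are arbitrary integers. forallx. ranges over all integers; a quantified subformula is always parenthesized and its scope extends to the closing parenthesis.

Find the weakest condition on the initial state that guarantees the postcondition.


Working backward. After the program, the postcondition 2*p - 8 > -3 -> buf[tot] - 6 < -4 must hold; in canonical form it is 2*p > 5 -> buf[tot] < 2.
Before p := r - 9: 2*r > 23 -> buf[tot] < 2
Before buf[4] := 3*p - r + 7: 2*r > 23 -> store(buf, 4, 3*p - r + 7)[tot] < 2
Then branch requires forall p_1. (2*r > 23 -> store(store(buf, tot, r + 3), 4, 3*p_1 - r + 7)[tot] < 2); else branch requires 2*r > 23 -> store(buf, 4, 3*p - r + 7)[tot] < 2.
Before the if: ((4*p > tot + 6 <-> 2*r = 1) -> (forall p_1. (2*r > 23 -> store(store(buf, tot, r + 3), 4, 3*p_1 - r + 7)[tot] < 2))) and ((not (4*p > tot + 6 <-> 2*r = 1)) -> (2*r > 23 -> store(buf, 4, 3*p - r + 7)[tot] < 2))
Answer: WP = ((4*p > tot + 6 <-> 2*r = 1) -> (forall p_1. (2*r > 23 -> store(store(buf, tot, r + 3), 4, 3*p_1 - r + 7)[tot] < 2))) and ((not (4*p > tot + 6 <-> 2*r = 1)) -> (2*r > 23 -> store(buf, 4, 3*p - r + 7)[tot] < 2))


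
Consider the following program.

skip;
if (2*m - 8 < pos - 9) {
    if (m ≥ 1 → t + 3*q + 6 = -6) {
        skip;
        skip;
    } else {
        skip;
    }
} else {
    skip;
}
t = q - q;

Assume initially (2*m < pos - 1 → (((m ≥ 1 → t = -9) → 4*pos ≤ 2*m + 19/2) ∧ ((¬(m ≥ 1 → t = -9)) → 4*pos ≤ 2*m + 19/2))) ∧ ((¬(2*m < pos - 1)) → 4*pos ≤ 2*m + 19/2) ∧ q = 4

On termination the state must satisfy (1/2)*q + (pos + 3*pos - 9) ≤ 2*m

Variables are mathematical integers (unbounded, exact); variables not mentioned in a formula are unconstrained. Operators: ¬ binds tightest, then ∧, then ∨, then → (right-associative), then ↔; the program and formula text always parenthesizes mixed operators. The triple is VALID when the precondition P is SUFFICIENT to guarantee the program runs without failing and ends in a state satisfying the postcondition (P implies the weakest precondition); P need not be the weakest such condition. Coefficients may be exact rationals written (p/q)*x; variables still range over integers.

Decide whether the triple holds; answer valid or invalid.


Working backward. After the program, the postcondition (1/2)*q + (pos + 3*pos - 9) ≤ 2*m must hold; in canonical form it is 4*pos + (1/2)*q ≤ 2*m + 9.
Before t := q - q: 4*pos + (1/2)*q ≤ 2*m + 9
Then branch requires ((m ≥ 1 → 3*q + t = -12) → 4*pos + (1/2)*q ≤ 2*m + 9) ∧ ((¬(m ≥ 1 → 3*q + t = -12)) → 4*pos + (1/2)*q ≤ 2*m + 9); else branch requires 4*pos + (1/2)*q ≤ 2*m + 9.
Before the if: (2*m < pos - 1 → (((m ≥ 1 → 3*q + t = -12) → 4*pos + (1/2)*q ≤ 2*m + 9) ∧ ((¬(m ≥ 1 → 3*q + t = -12)) → 4*pos + (1/2)*q ≤ 2*m + 9))) ∧ ((¬(2*m < pos - 1)) → 4*pos + (1/2)*q ≤ 2*m + 9)
Before skip: (2*m < pos - 1 → (((m ≥ 1 → 3*q + t = -12) → 4*pos + (1/2)*q ≤ 2*m + 9) ∧ ((¬(m ≥ 1 → 3*q + t = -12)) → 4*pos + (1/2)*q ≤ 2*m + 9))) ∧ ((¬(2*m < pos - 1)) → 4*pos + (1/2)*q ≤ 2*m + 9)
The weakest precondition is (2*m < pos - 1 → (((m ≥ 1 → 3*q + t = -12) → 4*pos + (1/2)*q ≤ 2*m + 9) ∧ ((¬(m ≥ 1 → 3*q + t = -12)) → 4*pos + (1/2)*q ≤ 2*m + 9))) ∧ ((¬(2*m < pos - 1)) → 4*pos + (1/2)*q ≤ 2*m + 9).
Check whether (2*m < pos - 1 → (((m ≥ 1 → t = -9) → 4*pos ≤ 2*m + 19/2) ∧ ((¬(m ≥ 1 → t = -9)) → 4*pos ≤ 2*m + 19/2))) ∧ ((¬(2*m < pos - 1)) → 4*pos ≤ 2*m + 19/2) ∧ q = 4 implies it.
Countermodel: at the initial state m = -4, pos = 0, q = 4, t = -9, the precondition holds but the weakest precondition fails.
Answer: invalid


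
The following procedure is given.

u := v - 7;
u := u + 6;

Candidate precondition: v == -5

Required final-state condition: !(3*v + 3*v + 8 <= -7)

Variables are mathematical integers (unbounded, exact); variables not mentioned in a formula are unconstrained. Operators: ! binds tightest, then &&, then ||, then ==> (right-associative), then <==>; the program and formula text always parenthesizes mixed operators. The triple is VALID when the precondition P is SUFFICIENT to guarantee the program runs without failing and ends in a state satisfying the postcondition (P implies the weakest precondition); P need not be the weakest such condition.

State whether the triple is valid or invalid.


Working backward. After the program, the postcondition !(3*v + 3*v + 8 <= -7) must hold; in canonical form it is !(6*v <= -15).
Before u := u + 6: !(6*v <= -15)
Before u := v - 7: !(6*v <= -15)
The weakest precondition is !(6*v <= -15).
Check whether v == -5 implies it.
Countermodel: at the initial state v = -5, the precondition holds but the weakest precondition fails.
Answer: invalid


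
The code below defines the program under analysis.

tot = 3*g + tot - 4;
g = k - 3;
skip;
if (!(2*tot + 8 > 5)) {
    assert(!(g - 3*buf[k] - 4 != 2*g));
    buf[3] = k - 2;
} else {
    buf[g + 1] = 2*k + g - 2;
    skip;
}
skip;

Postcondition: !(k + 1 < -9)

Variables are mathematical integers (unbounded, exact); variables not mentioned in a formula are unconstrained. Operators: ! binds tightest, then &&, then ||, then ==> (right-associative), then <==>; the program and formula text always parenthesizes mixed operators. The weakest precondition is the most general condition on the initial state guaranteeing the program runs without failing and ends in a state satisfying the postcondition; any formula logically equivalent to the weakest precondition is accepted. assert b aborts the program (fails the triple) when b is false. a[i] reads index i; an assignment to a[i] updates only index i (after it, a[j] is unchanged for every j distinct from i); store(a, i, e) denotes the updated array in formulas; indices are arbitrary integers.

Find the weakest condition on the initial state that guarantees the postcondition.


Working backward. After the program, the postcondition !(k + 1 < -9) must hold; in canonical form it is !(k < -10).
Before skip: !(k < -10)
Then branch requires (!(3*buf[k] + g != -4)) && (!(k < -10)); else branch requires !(k < -10).
Before the if: ((!(2*tot > -3)) ==> ((!(3*buf[k] + g != -4)) && (!(k < -10)))) && (2*tot > -3 ==> (!(k < -10)))
Before skip: ((!(2*tot > -3)) ==> ((!(3*buf[k] + g != -4)) && (!(k < -10)))) && (2*tot > -3 ==> (!(k < -10)))
Before g := k - 3: ((!(2*tot > -3)) ==> ((!(3*buf[k] + k != -1)) && (!(k < -10)))) && (2*tot > -3 ==> (!(k < -10)))
Before tot := 3*g + tot - 4: ((!(6*g + 2*tot > 5)) ==> ((!(3*buf[k] + k != -1)) && (!(k < -10)))) && (6*g + 2*tot > 5 ==> (!(k < -10)))
Answer: WP = ((!(6*g + 2*tot > 5)) ==> ((!(3*buf[k] + k != -1)) && (!(k < -10)))) && (6*g + 2*tot > 5 ==> (!(k < -10)))


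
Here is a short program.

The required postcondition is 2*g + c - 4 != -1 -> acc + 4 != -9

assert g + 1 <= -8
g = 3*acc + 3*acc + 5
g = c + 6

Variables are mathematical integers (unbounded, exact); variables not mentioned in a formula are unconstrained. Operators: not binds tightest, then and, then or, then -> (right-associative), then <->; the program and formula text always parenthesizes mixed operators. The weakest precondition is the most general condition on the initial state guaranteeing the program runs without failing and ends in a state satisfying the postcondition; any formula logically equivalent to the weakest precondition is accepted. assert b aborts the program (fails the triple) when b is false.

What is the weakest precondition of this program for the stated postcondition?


Working backward. After the program, the postcondition 2*g + c - 4 != -1 -> acc + 4 != -9 must hold; in canonical form it is c + 2*g != 3 -> acc != -13.
Before g := c + 6: 3*c != -9 -> acc != -13
Before g := 3*acc + 3*acc + 5: 3*c != -9 -> acc != -13
Before assert g + 1 <= -8: g <= -9 and (3*c != -9 -> acc != -13)
Answer: WP = g <= -9 and (3*c != -9 -> acc != -13)


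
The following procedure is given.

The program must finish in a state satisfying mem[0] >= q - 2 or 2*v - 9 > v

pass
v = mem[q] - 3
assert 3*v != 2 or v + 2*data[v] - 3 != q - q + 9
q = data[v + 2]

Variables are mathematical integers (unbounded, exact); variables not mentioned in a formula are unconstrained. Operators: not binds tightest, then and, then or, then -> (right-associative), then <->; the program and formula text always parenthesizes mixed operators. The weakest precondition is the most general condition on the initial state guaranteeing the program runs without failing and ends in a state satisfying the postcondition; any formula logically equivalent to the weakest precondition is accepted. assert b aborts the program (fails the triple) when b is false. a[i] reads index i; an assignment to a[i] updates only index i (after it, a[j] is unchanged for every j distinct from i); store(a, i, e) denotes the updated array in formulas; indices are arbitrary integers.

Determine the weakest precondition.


Working backward. After the program, the postcondition mem[0] >= q - 2 or 2*v - 9 > v must hold; in canonical form it is mem[0] >= q - 2 or v > 9.
Before q := data[v + 2]: mem[0] >= data[v + 2] - 2 or v > 9
Before assert 3*v != 2 or v + 2*data[v] - 3 != q - q + 9: (3*v != 2 or 2*data[v] + v != 12) and (mem[0] >= data[v + 2] - 2 or v > 9)
Before v := mem[q] - 3: (3*mem[q] != 11 or 2*data[mem[q] - 3] + mem[q] != 15) and (mem[0] >= data[mem[q] - 1] - 2 or mem[q] > 12)
Before skip: (3*mem[q] != 11 or 2*data[mem[q] - 3] + mem[q] != 15) and (mem[0] >= data[mem[q] - 1] - 2 or mem[q] > 12)
Answer: WP = (3*mem[q] != 11 or 2*data[mem[q] - 3] + mem[q] != 15) and (mem[0] >= data[mem[q] - 1] - 2 or mem[q] > 12)


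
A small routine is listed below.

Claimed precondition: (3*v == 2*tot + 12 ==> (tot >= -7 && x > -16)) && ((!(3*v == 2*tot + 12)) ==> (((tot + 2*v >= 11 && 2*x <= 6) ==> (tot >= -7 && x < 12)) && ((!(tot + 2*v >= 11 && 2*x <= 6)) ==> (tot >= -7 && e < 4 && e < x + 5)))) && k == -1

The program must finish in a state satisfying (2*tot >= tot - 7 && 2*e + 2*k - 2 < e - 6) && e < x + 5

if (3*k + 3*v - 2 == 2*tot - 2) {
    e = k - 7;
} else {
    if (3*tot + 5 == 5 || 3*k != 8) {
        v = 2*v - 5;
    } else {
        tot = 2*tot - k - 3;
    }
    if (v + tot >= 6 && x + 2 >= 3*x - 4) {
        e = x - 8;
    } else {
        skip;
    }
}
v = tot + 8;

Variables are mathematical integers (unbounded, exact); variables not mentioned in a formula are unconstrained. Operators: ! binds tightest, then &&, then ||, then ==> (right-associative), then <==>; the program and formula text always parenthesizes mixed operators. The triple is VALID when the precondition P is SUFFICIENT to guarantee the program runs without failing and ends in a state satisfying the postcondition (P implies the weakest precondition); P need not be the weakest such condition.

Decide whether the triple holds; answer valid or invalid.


Working backward. After the program, the postcondition (2*tot >= tot - 7 && 2*e + 2*k - 2 < e - 6) && e < x + 5 must hold; in canonical form it is tot >= -7 && e + 2*k < -4 && e < x + 5.
Before v := tot + 8: tot >= -7 && e + 2*k < -4 && e < x + 5
Then branch requires tot >= -7 && 3*k < 3 && k < x + 12; else branch requires ((3*tot == 0 || 3*k != 8) ==> (((tot + 2*v >= 11 && 2*x <= 6) ==> (tot >= -7 && 2*k + x < 4)) && ((!(tot + 2*v >= 11 && 2*x <= 6)) ==> (tot >= -7 && e + 2*k < -4 && e < x + 5)))) && ((!(3*tot == 0 || 3*k != 8)) ==> (((2*tot + v >= k + 9 && 2*x <= 6) ==> (2*tot >= k - 4 && 2*k + x < 4)) && ((!(2*tot + v >= k + 9 && 2*x <= 6)) ==> (2*tot >= k - 4 && e + 2*k < -4 && e < x + 5)))).
Before the if: (3*k + 3*v == 2*tot ==> (tot >= -7 && 3*k < 3 && k < x + 12)) && ((!(3*k + 3*v == 2*tot)) ==> (((3*tot == 0 || 3*k != 8) ==> (((tot + 2*v >= 11 && 2*x <= 6) ==> (tot >= -7 && 2*k + x < 4)) && ((!(tot + 2*v >= 11 && 2*x <= 6)) ==> (tot >= -7 && e + 2*k < -4 && e < x + 5)))) && ((!(3*tot == 0 || 3*k != 8)) ==> (((2*tot + v >= k + 9 && 2*x <= 6) ==> (2*tot >= k - 4 && 2*k + x < 4)) && ((!(2*tot + v >= k + 9 && 2*x <= 6)) ==> (2*tot >= k - 4 && e + 2*k < -4 && e < x + 5))))))
The weakest precondition is (3*k + 3*v == 2*tot ==> (tot >= -7 && 3*k < 3 && k < x + 12)) && ((!(3*k + 3*v == 2*tot)) ==> (((3*tot == 0 || 3*k != 8) ==> (((tot + 2*v >= 11 && 2*x <= 6) ==> (tot >= -7 && 2*k + x < 4)) && ((!(tot + 2*v >= 11 && 2*x <= 6)) ==> (tot >= -7 && e + 2*k < -4 && e < x + 5)))) && ((!(3*tot == 0 || 3*k != 8)) ==> (((2*tot + v >= k + 9 && 2*x <= 6) ==> (2*tot >= k - 4 && 2*k + x < 4)) && ((!(2*tot + v >= k + 9 && 2*x <= 6)) ==> (2*tot >= k - 4 && e + 2*k < -4 && e < x + 5)))))).
Check whether (3*v == 2*tot + 12 ==> (tot >= -7 && x > -16)) && ((!(3*v == 2*tot + 12)) ==> (((tot + 2*v >= 11 && 2*x <= 6) ==> (tot >= -7 && x < 12)) && ((!(tot + 2*v >= 11 && 2*x <= 6)) ==> (tot >= -7 && e < 4 && e < x + 5)))) && k == -1 implies it.
Countermodel: at the initial state e = -9, k = -1, tot = 6, v = 5, x = -13, the precondition holds but the weakest precondition fails.
Answer: invalid


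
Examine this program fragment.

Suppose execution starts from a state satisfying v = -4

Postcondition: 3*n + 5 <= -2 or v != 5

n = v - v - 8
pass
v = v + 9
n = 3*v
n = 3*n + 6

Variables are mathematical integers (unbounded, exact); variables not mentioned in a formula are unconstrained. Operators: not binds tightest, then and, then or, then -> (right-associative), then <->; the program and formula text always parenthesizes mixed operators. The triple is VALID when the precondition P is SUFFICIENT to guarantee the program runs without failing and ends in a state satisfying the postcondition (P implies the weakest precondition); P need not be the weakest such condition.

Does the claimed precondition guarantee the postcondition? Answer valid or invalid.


Working backward. After the program, the postcondition 3*n + 5 <= -2 or v != 5 must hold; in canonical form it is 3*n <= -7 or v != 5.
Before n := 3*n + 6: 9*n <= -25 or v != 5
Before n := 3*v: 27*v <= -25 or v != 5
Before v := v + 9: 27*v <= -268 or v != -4
Before skip: 27*v <= -268 or v != -4
Before n := v - v - 8: 27*v <= -268 or v != -4
The weakest precondition is 27*v <= -268 or v != -4.
Check whether v = -4 implies it.
Countermodel: at the initial state v = -4, the precondition holds but the weakest precondition fails.
Answer: invalid


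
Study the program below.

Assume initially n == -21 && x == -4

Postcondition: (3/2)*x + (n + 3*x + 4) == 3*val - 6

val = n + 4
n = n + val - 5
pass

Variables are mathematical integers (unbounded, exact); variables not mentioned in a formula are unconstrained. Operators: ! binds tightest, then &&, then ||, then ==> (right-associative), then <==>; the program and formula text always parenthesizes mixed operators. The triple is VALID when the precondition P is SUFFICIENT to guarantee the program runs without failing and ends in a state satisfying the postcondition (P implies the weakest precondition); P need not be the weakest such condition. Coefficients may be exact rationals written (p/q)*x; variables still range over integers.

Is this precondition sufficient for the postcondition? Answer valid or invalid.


Working backward. After the program, the postcondition (3/2)*x + (n + 3*x + 4) == 3*val - 6 must hold; in canonical form it is n + (9/2)*x == 3*val - 10.
Before skip: n + (9/2)*x == 3*val - 10
Before n := n + val - 5: n + (9/2)*x == 2*val - 5
Before val := n + 4: (9/2)*x == n + 3
The weakest precondition is (9/2)*x == n + 3.
Check whether n == -21 && x == -4 implies it.
Every state satisfying the precondition satisfies the weakest precondition: the implication holds.
Answer: valid


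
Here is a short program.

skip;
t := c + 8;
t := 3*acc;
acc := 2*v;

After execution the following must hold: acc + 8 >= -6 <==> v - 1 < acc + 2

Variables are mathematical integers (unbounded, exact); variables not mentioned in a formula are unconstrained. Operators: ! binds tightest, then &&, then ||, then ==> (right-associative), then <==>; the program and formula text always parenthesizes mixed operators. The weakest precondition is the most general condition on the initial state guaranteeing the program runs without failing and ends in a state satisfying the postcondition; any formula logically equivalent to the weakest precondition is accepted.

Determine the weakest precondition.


Working backward. After the program, the postcondition acc + 8 >= -6 <==> v - 1 < acc + 2 must hold; in canonical form it is acc >= -14 <==> v < acc + 3.
Before acc := 2*v: 2*v >= -14 <==> v > -3
Before t := 3*acc: 2*v >= -14 <==> v > -3
Before t := c + 8: 2*v >= -14 <==> v > -3
Before skip: 2*v >= -14 <==> v > -3
Answer: WP = 2*v >= -14 <==> v > -3


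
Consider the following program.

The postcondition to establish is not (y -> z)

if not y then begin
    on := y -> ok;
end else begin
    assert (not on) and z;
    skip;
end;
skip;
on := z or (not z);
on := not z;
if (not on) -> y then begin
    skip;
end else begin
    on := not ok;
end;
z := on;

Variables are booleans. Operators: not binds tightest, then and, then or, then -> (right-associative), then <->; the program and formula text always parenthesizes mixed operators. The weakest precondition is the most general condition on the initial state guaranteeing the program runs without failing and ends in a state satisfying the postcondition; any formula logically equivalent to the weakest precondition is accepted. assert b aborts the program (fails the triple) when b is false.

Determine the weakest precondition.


Working backward. After the program, not (y -> z) must hold.
Before z := on: not (y -> on)
Then branch requires not (y -> on); else branch requires not (y -> (not ok)).
Before the if: (((not on) -> y) -> (not (y -> on))) and ((not ((not on) -> y)) -> (not (y -> (not ok))))
Before on := not z: ((z -> y) -> (not (y -> (not z)))) and ((not (z -> y)) -> (not (y -> (not ok))))
Before on := z or (not z): ((z -> y) -> (not (y -> (not z)))) and ((not (z -> y)) -> (not (y -> (not ok))))
Before skip: ((z -> y) -> (not (y -> (not z)))) and ((not (z -> y)) -> (not (y -> (not ok))))
Then branch requires ((z -> y) -> (not (y -> (not z)))) and ((not (z -> y)) -> (not (y -> (not ok)))); else branch requires (not on) and z and ((z -> y) -> (not (y -> (not z)))) and ((not (z -> y)) -> (not (y -> (not ok)))).
Before the if: ((not y) -> (((z -> y) -> (not (y -> (not z)))) and ((not (z -> y)) -> (not (y -> (not ok)))))) and (y -> ((not on) and z and ((z -> y) -> (not (y -> (not z)))) and ((not (z -> y)) -> (not (y -> (not ok))))))
Answer: WP = ((not y) -> (((z -> y) -> (not (y -> (not z)))) and ((not (z -> y)) -> (not (y -> (not ok)))))) and (y -> ((not on) and z and ((z -> y) -> (not (y -> (not z)))) and ((not (z -> y)) -> (not (y -> (not ok))))))


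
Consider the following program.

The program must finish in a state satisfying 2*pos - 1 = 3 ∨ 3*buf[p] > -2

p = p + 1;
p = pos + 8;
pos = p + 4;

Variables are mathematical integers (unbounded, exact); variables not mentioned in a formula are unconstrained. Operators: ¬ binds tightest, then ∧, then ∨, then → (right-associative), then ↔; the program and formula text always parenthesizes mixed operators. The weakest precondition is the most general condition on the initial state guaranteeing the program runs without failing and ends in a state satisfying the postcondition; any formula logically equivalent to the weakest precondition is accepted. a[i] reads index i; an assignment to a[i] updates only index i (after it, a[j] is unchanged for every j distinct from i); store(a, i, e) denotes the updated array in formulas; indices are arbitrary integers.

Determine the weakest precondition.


Working backward. After the program, the postcondition 2*pos - 1 = 3 ∨ 3*buf[p] > -2 must hold; in canonical form it is 2*pos = 4 ∨ 3*buf[p] > -2.
Before pos := p + 4: 2*p = -4 ∨ 3*buf[p] > -2
Before p := pos + 8: 2*pos = -20 ∨ 3*buf[pos + 8] > -2
Before p := p + 1: 2*pos = -20 ∨ 3*buf[pos + 8] > -2
Answer: WP = 2*pos = -20 ∨ 3*buf[pos + 8] > -2


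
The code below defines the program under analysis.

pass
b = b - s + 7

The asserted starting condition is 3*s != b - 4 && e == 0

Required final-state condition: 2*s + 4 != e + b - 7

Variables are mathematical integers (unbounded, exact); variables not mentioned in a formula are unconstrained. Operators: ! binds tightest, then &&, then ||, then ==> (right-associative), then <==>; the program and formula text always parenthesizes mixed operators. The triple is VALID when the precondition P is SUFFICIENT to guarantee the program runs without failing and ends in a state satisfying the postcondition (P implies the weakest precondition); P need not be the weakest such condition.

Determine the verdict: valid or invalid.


Working backward. After the program, the postcondition 2*s + 4 != e + b - 7 must hold; in canonical form it is 2*s != b + e - 11.
Before b := b - s + 7: 3*s != b + e - 4
Before skip: 3*s != b + e - 4
The weakest precondition is 3*s != b + e - 4.
Check whether 3*s != b - 4 && e == 0 implies it.
Every state satisfying the precondition satisfies the weakest precondition: the implication holds.
Answer: valid


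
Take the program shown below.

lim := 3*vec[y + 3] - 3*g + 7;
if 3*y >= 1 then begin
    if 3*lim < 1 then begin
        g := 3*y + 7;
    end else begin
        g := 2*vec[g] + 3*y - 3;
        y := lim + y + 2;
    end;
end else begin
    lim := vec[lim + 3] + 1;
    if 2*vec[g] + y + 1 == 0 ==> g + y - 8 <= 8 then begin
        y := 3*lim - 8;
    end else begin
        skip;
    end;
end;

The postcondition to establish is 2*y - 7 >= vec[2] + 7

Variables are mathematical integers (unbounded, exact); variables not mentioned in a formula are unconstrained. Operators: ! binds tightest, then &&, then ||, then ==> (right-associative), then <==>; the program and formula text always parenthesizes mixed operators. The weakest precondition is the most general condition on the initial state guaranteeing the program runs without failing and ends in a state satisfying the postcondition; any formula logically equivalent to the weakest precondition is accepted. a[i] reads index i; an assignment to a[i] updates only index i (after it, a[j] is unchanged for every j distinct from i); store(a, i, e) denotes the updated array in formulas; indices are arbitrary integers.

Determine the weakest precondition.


Working backward. After the program, the postcondition 2*y - 7 >= vec[2] + 7 must hold; in canonical form it is 2*y >= vec[2] + 14.
Then branch requires (3*lim < 1 ==> 2*y >= vec[2] + 14) && ((!(3*lim < 1)) ==> 2*lim + 2*y >= vec[2] + 10); else branch requires ((2*vec[g] + y == -1 ==> g + y <= 16) ==> 6*vec[lim + 3] >= vec[2] + 24) && ((!(2*vec[g] + y == -1 ==> g + y <= 16)) ==> 2*y >= vec[2] + 14).
Before the if: (3*y >= 1 ==> ((3*lim < 1 ==> 2*y >= vec[2] + 14) && ((!(3*lim < 1)) ==> 2*lim + 2*y >= vec[2] + 10))) && ((!(3*y >= 1)) ==> (((2*vec[g] + y == -1 ==> g + y <= 16) ==> 6*vec[lim + 3] >= vec[2] + 24) && ((!(2*vec[g] + y == -1 ==> g + y <= 16)) ==> 2*y >= vec[2] + 14)))
Before lim := 3*vec[y + 3] - 3*g + 7: (3*y >= 1 ==> ((9*vec[y + 3] < 9*g - 20 ==> 2*y >= vec[2] + 14) && ((!(9*vec[y + 3] < 9*g - 20)) ==> 6*vec[y + 3] + 2*y >= vec[2] + 6*g - 4))) && ((!(3*y >= 1)) ==> (((2*vec[g] + y == -1 ==> g + y <= 16) ==> 6*vec[3*vec[y + 3] - 3*g + 10] >= vec[2] + 24) && ((!(2*vec[g] + y == -1 ==> g + y <= 16)) ==> 2*y >= vec[2] + 14)))
Answer: WP = (3*y >= 1 ==> ((9*vec[y + 3] < 9*g - 20 ==> 2*y >= vec[2] + 14) && ((!(9*vec[y + 3] < 9*g - 20)) ==> 6*vec[y + 3] + 2*y >= vec[2] + 6*g - 4))) && ((!(3*y >= 1)) ==> (((2*vec[g] + y == -1 ==> g + y <= 16) ==> 6*vec[3*vec[y + 3] - 3*g + 10] >= vec[2] + 24) && ((!(2*vec[g] + y == -1 ==> g + y <= 16)) ==> 2*y >= vec[2] + 14)))


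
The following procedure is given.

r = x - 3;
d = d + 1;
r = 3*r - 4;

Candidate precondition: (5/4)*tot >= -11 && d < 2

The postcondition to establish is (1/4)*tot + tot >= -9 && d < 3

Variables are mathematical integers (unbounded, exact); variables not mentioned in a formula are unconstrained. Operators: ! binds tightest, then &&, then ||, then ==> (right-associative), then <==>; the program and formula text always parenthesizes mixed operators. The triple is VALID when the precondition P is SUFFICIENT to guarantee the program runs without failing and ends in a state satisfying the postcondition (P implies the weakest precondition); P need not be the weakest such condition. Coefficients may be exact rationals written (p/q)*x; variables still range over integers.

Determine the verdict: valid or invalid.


Working backward. After the program, the postcondition (1/4)*tot + tot >= -9 && d < 3 must hold; in canonical form it is (5/4)*tot >= -9 && d < 3.
Before r := 3*r - 4: (5/4)*tot >= -9 && d < 3
Before d := d + 1: (5/4)*tot >= -9 && d < 2
Before r := x - 3: (5/4)*tot >= -9 && d < 2
The weakest precondition is (5/4)*tot >= -9 && d < 2.
Check whether (5/4)*tot >= -11 && d < 2 implies it.
Countermodel: at the initial state d = 1, tot = -8, the precondition holds but the weakest precondition fails.
Answer: invalid


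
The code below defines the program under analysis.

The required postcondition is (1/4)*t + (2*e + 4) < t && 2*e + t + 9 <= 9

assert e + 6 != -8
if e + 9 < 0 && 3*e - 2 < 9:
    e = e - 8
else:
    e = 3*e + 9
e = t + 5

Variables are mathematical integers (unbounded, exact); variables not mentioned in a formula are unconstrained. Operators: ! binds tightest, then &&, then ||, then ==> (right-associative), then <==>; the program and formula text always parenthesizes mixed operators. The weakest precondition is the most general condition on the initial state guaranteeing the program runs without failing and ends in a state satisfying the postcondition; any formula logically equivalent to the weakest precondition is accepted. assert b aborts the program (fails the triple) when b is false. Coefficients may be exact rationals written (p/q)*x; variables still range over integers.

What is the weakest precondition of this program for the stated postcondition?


Working backward. After the program, the postcondition (1/4)*t + (2*e + 4) < t && 2*e + t + 9 <= 9 must hold; in canonical form it is 2*e < (3/4)*t - 4 && 2*e + t <= 0.
Before e := t + 5: (5/4)*t < -14 && 3*t <= -10
Then branch requires (5/4)*t < -14 && 3*t <= -10; else branch requires (5/4)*t < -14 && 3*t <= -10.
Before the if: ((e < -9 && 3*e < 11) ==> ((5/4)*t < -14 && 3*t <= -10)) && ((!(e < -9 && 3*e < 11)) ==> ((5/4)*t < -14 && 3*t <= -10))
Before assert e + 6 != -8: e != -14 && ((e < -9 && 3*e < 11) ==> ((5/4)*t < -14 && 3*t <= -10)) && ((!(e < -9 && 3*e < 11)) ==> ((5/4)*t < -14 && 3*t <= -10))
Answer: WP = e != -14 && ((e < -9 && 3*e < 11) ==> ((5/4)*t < -14 && 3*t <= -10)) && ((!(e < -9 && 3*e < 11)) ==> ((5/4)*t < -14 && 3*t <= -10))


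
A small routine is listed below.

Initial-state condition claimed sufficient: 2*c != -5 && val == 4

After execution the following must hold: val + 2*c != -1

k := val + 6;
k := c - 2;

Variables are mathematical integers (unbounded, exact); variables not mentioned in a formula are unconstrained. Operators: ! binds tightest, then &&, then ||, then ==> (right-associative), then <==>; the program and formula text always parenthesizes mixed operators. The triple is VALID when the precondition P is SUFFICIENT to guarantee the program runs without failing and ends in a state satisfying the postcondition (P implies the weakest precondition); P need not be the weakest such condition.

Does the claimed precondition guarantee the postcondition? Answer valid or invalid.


Working backward. After the program, the postcondition val + 2*c != -1 must hold; in canonical form it is 2*c + val != -1.
Before k := c - 2: 2*c + val != -1
Before k := val + 6: 2*c + val != -1
The weakest precondition is 2*c + val != -1.
Check whether 2*c != -5 && val == 4 implies it.
Every state satisfying the precondition satisfies the weakest precondition: the implication holds.
Answer: valid


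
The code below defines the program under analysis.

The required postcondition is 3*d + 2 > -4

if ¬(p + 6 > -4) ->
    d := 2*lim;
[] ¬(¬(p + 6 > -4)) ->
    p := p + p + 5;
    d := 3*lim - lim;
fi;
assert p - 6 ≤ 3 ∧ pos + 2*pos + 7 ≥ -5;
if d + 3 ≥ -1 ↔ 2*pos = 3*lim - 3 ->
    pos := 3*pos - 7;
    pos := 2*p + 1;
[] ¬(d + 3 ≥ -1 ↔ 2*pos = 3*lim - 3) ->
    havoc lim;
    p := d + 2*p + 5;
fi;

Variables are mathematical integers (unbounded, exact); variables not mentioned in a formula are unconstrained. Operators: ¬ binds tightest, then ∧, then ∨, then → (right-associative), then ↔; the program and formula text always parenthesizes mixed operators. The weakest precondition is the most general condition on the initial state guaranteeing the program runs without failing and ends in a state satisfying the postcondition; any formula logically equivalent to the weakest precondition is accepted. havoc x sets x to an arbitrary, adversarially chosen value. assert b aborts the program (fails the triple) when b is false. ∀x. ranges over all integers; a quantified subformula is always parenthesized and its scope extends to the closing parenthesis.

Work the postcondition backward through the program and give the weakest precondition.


Working backward. After the program, the postcondition 3*d + 2 > -4 must hold; in canonical form it is 3*d > -6.
Then branch requires 3*d > -6; else branch requires 3*d > -6.
Before the if: ((d ≥ -4 ↔ 2*pos = 3*lim - 3) → 3*d > -6) ∧ ((¬(d ≥ -4 ↔ 2*pos = 3*lim - 3)) → 3*d > -6)
Before assert p - 6 ≤ 3 ∧ pos + 2*pos + 7 ≥ -5: p ≤ 9 ∧ 3*pos ≥ -12 ∧ ((d ≥ -4 ↔ 2*pos = 3*lim - 3) → 3*d > -6) ∧ ((¬(d ≥ -4 ↔ 2*pos = 3*lim - 3)) → 3*d > -6)
Then branch requires p ≤ 9 ∧ 3*pos ≥ -12 ∧ ((2*lim ≥ -4 ↔ 2*pos = 3*lim - 3) → 6*lim > -6) ∧ ((¬(2*lim ≥ -4 ↔ 2*pos = 3*lim - 3)) → 6*lim > -6); else branch requires 2*p ≤ 4 ∧ 3*pos ≥ -12 ∧ ((2*lim ≥ -4 ↔ 2*pos = 3*lim - 3) → 6*lim > -6) ∧ ((¬(2*lim ≥ -4 ↔ 2*pos = 3*lim - 3)) → 6*lim > -6).
Before the if: ((¬(p > -10)) → (p ≤ 9 ∧ 3*pos ≥ -12 ∧ ((2*lim ≥ -4 ↔ 2*pos = 3*lim - 3) → 6*lim > -6) ∧ ((¬(2*lim ≥ -4 ↔ 2*pos = 3*lim - 3)) → 6*lim > -6))) ∧ (p > -10 → (2*p ≤ 4 ∧ 3*pos ≥ -12 ∧ ((2*lim ≥ -4 ↔ 2*pos = 3*lim - 3) → 6*lim > -6) ∧ ((¬(2*lim ≥ -4 ↔ 2*pos = 3*lim - 3)) → 6*lim > -6)))
Answer: WP = ((¬(p > -10)) → (p ≤ 9 ∧ 3*pos ≥ -12 ∧ ((2*lim ≥ -4 ↔ 2*pos = 3*lim - 3) → 6*lim > -6) ∧ ((¬(2*lim ≥ -4 ↔ 2*pos = 3*lim - 3)) → 6*lim > -6))) ∧ (p > -10 → (2*p ≤ 4 ∧ 3*pos ≥ -12 ∧ ((2*lim ≥ -4 ↔ 2*pos = 3*lim - 3) → 6*lim > -6) ∧ ((¬(2*lim ≥ -4 ↔ 2*pos = 3*lim - 3)) → 6*lim > -6)))


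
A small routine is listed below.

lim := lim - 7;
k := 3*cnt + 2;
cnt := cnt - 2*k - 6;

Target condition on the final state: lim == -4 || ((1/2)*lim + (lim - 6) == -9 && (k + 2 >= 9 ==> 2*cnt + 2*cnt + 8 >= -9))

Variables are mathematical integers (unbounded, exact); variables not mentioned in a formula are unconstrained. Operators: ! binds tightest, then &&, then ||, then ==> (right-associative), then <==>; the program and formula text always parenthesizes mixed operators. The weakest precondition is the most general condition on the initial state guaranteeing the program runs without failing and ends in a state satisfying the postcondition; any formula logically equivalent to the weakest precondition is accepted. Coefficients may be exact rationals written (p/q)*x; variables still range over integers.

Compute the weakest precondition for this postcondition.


Working backward. After the program, the postcondition lim == -4 || ((1/2)*lim + (lim - 6) == -9 && (k + 2 >= 9 ==> 2*cnt + 2*cnt + 8 >= -9)) must hold; in canonical form it is lim == -4 || ((3/2)*lim == -3 && (k >= 7 ==> 4*cnt >= -17)).
Before cnt := cnt - 2*k - 6: lim == -4 || ((3/2)*lim == -3 && (k >= 7 ==> 4*cnt >= 8*k + 7))
Before k := 3*cnt + 2: lim == -4 || ((3/2)*lim == -3 && (3*cnt >= 5 ==> 20*cnt <= -23))
Before lim := lim - 7: lim == 3 || ((3/2)*lim == 15/2 && (3*cnt >= 5 ==> 20*cnt <= -23))
Answer: WP = lim == 3 || ((3/2)*lim == 15/2 && (3*cnt >= 5 ==> 20*cnt <= -23))


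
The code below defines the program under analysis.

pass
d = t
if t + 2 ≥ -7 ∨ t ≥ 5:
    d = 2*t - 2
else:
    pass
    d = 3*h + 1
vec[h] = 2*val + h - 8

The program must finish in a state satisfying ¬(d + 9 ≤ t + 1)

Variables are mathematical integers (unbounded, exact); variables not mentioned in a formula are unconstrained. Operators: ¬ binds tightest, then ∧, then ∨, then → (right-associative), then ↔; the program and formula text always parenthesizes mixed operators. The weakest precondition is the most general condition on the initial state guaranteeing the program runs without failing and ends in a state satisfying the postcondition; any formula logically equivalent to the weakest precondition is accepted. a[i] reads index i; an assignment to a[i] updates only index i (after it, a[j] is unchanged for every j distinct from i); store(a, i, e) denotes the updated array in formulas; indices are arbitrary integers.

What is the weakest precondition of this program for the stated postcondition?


Working backward. After the program, the postcondition ¬(d + 9 ≤ t + 1) must hold; in canonical form it is ¬(d ≤ t - 8).
Before vec[h] := 2*val + h - 8: ¬(d ≤ t - 8)
Then branch requires ¬(t ≤ -6); else branch requires ¬(3*h ≤ t - 9).
Before the if: ((t ≥ -9 ∨ t ≥ 5) → (¬(t ≤ -6))) ∧ ((¬(t ≥ -9 ∨ t ≥ 5)) → (¬(3*h ≤ t - 9)))
Before d := t: ((t ≥ -9 ∨ t ≥ 5) → (¬(t ≤ -6))) ∧ ((¬(t ≥ -9 ∨ t ≥ 5)) → (¬(3*h ≤ t - 9)))
Before skip: ((t ≥ -9 ∨ t ≥ 5) → (¬(t ≤ -6))) ∧ ((¬(t ≥ -9 ∨ t ≥ 5)) → (¬(3*h ≤ t - 9)))
Answer: WP = ((t ≥ -9 ∨ t ≥ 5) → (¬(t ≤ -6))) ∧ ((¬(t ≥ -9 ∨ t ≥ 5)) → (¬(3*h ≤ t - 9)))
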